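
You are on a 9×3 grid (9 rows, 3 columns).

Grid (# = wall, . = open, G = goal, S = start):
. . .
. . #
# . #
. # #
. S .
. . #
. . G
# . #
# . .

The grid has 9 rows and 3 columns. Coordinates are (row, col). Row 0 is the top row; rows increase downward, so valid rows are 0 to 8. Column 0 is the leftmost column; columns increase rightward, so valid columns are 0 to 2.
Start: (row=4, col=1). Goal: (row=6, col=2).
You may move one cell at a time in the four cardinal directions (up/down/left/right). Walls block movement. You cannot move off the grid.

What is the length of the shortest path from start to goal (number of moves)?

BFS from (row=4, col=1) until reaching (row=6, col=2):
  Distance 0: (row=4, col=1)
  Distance 1: (row=4, col=0), (row=4, col=2), (row=5, col=1)
  Distance 2: (row=3, col=0), (row=5, col=0), (row=6, col=1)
  Distance 3: (row=6, col=0), (row=6, col=2), (row=7, col=1)  <- goal reached here
One shortest path (3 moves): (row=4, col=1) -> (row=5, col=1) -> (row=6, col=1) -> (row=6, col=2)

Answer: Shortest path length: 3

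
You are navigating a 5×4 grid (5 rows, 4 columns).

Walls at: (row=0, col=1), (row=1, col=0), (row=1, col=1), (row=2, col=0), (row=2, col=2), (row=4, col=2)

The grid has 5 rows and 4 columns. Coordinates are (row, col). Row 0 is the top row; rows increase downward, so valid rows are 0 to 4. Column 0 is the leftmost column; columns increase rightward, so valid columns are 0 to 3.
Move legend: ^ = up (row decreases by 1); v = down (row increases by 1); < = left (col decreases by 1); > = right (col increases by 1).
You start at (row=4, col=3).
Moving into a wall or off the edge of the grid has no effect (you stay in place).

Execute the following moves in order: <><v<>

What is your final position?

Start: (row=4, col=3)
  < (left): blocked, stay at (row=4, col=3)
  > (right): blocked, stay at (row=4, col=3)
  < (left): blocked, stay at (row=4, col=3)
  v (down): blocked, stay at (row=4, col=3)
  < (left): blocked, stay at (row=4, col=3)
  > (right): blocked, stay at (row=4, col=3)
Final: (row=4, col=3)

Answer: Final position: (row=4, col=3)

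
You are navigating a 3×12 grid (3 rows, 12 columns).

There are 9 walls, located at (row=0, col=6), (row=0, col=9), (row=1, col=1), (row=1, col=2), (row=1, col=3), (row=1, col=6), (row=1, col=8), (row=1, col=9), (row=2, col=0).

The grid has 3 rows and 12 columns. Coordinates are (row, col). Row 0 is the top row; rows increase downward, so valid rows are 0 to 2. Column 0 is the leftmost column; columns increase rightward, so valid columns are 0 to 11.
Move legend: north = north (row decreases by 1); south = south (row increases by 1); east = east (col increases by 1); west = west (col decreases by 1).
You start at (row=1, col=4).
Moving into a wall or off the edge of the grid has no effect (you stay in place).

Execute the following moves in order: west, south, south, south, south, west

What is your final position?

Answer: Final position: (row=2, col=3)

Derivation:
Start: (row=1, col=4)
  west (west): blocked, stay at (row=1, col=4)
  south (south): (row=1, col=4) -> (row=2, col=4)
  [×3]south (south): blocked, stay at (row=2, col=4)
  west (west): (row=2, col=4) -> (row=2, col=3)
Final: (row=2, col=3)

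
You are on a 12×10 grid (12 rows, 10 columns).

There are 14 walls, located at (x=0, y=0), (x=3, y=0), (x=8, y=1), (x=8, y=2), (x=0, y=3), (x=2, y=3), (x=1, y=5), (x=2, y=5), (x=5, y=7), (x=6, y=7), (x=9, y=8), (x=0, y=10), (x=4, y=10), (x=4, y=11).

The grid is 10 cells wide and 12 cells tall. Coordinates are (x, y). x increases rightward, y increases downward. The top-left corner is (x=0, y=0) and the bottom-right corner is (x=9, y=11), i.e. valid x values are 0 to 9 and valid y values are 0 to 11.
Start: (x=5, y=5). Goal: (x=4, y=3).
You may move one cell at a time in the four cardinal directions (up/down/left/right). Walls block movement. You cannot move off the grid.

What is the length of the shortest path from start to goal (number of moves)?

BFS from (x=5, y=5) until reaching (x=4, y=3):
  Distance 0: (x=5, y=5)
  Distance 1: (x=5, y=4), (x=4, y=5), (x=6, y=5), (x=5, y=6)
  Distance 2: (x=5, y=3), (x=4, y=4), (x=6, y=4), (x=3, y=5), (x=7, y=5), (x=4, y=6), (x=6, y=6)
  Distance 3: (x=5, y=2), (x=4, y=3), (x=6, y=3), (x=3, y=4), (x=7, y=4), (x=8, y=5), (x=3, y=6), (x=7, y=6), (x=4, y=7)  <- goal reached here
One shortest path (3 moves): (x=5, y=5) -> (x=4, y=5) -> (x=4, y=4) -> (x=4, y=3)

Answer: Shortest path length: 3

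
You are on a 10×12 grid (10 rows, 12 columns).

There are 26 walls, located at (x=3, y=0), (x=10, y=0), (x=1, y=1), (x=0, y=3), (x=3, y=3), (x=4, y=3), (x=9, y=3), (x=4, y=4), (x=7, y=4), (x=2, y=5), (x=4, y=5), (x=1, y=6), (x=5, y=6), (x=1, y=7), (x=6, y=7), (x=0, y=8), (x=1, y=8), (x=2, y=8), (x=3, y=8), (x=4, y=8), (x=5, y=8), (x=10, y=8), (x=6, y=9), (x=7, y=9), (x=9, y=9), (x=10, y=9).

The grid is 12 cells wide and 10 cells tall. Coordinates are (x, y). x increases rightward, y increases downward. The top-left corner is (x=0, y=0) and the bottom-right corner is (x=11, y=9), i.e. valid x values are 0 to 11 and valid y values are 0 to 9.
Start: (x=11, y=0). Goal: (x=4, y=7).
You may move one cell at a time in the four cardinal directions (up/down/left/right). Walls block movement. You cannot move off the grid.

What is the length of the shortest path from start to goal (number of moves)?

BFS from (x=11, y=0) until reaching (x=4, y=7):
  Distance 0: (x=11, y=0)
  Distance 1: (x=11, y=1)
  Distance 2: (x=10, y=1), (x=11, y=2)
  Distance 3: (x=9, y=1), (x=10, y=2), (x=11, y=3)
  Distance 4: (x=9, y=0), (x=8, y=1), (x=9, y=2), (x=10, y=3), (x=11, y=4)
  Distance 5: (x=8, y=0), (x=7, y=1), (x=8, y=2), (x=10, y=4), (x=11, y=5)
  Distance 6: (x=7, y=0), (x=6, y=1), (x=7, y=2), (x=8, y=3), (x=9, y=4), (x=10, y=5), (x=11, y=6)
  Distance 7: (x=6, y=0), (x=5, y=1), (x=6, y=2), (x=7, y=3), (x=8, y=4), (x=9, y=5), (x=10, y=6), (x=11, y=7)
  Distance 8: (x=5, y=0), (x=4, y=1), (x=5, y=2), (x=6, y=3), (x=8, y=5), (x=9, y=6), (x=10, y=7), (x=11, y=8)
  Distance 9: (x=4, y=0), (x=3, y=1), (x=4, y=2), (x=5, y=3), (x=6, y=4), (x=7, y=5), (x=8, y=6), (x=9, y=7), (x=11, y=9)
  Distance 10: (x=2, y=1), (x=3, y=2), (x=5, y=4), (x=6, y=5), (x=7, y=6), (x=8, y=7), (x=9, y=8)
  Distance 11: (x=2, y=0), (x=2, y=2), (x=5, y=5), (x=6, y=6), (x=7, y=7), (x=8, y=8)
  Distance 12: (x=1, y=0), (x=1, y=2), (x=2, y=3), (x=7, y=8), (x=8, y=9)
  Distance 13: (x=0, y=0), (x=0, y=2), (x=1, y=3), (x=2, y=4), (x=6, y=8)
  Distance 14: (x=0, y=1), (x=1, y=4), (x=3, y=4)
  Distance 15: (x=0, y=4), (x=1, y=5), (x=3, y=5)
  Distance 16: (x=0, y=5), (x=3, y=6)
  Distance 17: (x=0, y=6), (x=2, y=6), (x=4, y=6), (x=3, y=7)
  Distance 18: (x=0, y=7), (x=2, y=7), (x=4, y=7)  <- goal reached here
One shortest path (18 moves): (x=11, y=0) -> (x=11, y=1) -> (x=10, y=1) -> (x=9, y=1) -> (x=8, y=1) -> (x=7, y=1) -> (x=6, y=1) -> (x=5, y=1) -> (x=4, y=1) -> (x=3, y=1) -> (x=2, y=1) -> (x=2, y=2) -> (x=2, y=3) -> (x=2, y=4) -> (x=3, y=4) -> (x=3, y=5) -> (x=3, y=6) -> (x=4, y=6) -> (x=4, y=7)

Answer: Shortest path length: 18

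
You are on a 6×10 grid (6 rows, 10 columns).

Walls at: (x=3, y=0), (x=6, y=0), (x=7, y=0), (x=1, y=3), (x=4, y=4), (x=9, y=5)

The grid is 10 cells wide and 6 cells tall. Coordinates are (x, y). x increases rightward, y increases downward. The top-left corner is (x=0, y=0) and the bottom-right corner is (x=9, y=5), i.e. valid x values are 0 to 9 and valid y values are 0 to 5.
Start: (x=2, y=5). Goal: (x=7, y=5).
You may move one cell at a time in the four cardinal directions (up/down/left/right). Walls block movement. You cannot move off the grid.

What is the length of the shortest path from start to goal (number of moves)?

BFS from (x=2, y=5) until reaching (x=7, y=5):
  Distance 0: (x=2, y=5)
  Distance 1: (x=2, y=4), (x=1, y=5), (x=3, y=5)
  Distance 2: (x=2, y=3), (x=1, y=4), (x=3, y=4), (x=0, y=5), (x=4, y=5)
  Distance 3: (x=2, y=2), (x=3, y=3), (x=0, y=4), (x=5, y=5)
  Distance 4: (x=2, y=1), (x=1, y=2), (x=3, y=2), (x=0, y=3), (x=4, y=3), (x=5, y=4), (x=6, y=5)
  Distance 5: (x=2, y=0), (x=1, y=1), (x=3, y=1), (x=0, y=2), (x=4, y=2), (x=5, y=3), (x=6, y=4), (x=7, y=5)  <- goal reached here
One shortest path (5 moves): (x=2, y=5) -> (x=3, y=5) -> (x=4, y=5) -> (x=5, y=5) -> (x=6, y=5) -> (x=7, y=5)

Answer: Shortest path length: 5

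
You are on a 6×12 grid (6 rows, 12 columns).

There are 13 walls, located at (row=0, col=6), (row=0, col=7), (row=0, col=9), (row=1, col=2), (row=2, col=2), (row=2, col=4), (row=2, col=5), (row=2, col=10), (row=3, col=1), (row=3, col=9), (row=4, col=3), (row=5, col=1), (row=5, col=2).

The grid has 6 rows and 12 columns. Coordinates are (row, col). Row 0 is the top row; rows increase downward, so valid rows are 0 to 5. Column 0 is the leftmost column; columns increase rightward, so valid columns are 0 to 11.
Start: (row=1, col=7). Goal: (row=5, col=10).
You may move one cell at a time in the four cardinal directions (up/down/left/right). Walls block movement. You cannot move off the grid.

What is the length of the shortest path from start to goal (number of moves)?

Answer: Shortest path length: 7

Derivation:
BFS from (row=1, col=7) until reaching (row=5, col=10):
  Distance 0: (row=1, col=7)
  Distance 1: (row=1, col=6), (row=1, col=8), (row=2, col=7)
  Distance 2: (row=0, col=8), (row=1, col=5), (row=1, col=9), (row=2, col=6), (row=2, col=8), (row=3, col=7)
  Distance 3: (row=0, col=5), (row=1, col=4), (row=1, col=10), (row=2, col=9), (row=3, col=6), (row=3, col=8), (row=4, col=7)
  Distance 4: (row=0, col=4), (row=0, col=10), (row=1, col=3), (row=1, col=11), (row=3, col=5), (row=4, col=6), (row=4, col=8), (row=5, col=7)
  Distance 5: (row=0, col=3), (row=0, col=11), (row=2, col=3), (row=2, col=11), (row=3, col=4), (row=4, col=5), (row=4, col=9), (row=5, col=6), (row=5, col=8)
  Distance 6: (row=0, col=2), (row=3, col=3), (row=3, col=11), (row=4, col=4), (row=4, col=10), (row=5, col=5), (row=5, col=9)
  Distance 7: (row=0, col=1), (row=3, col=2), (row=3, col=10), (row=4, col=11), (row=5, col=4), (row=5, col=10)  <- goal reached here
One shortest path (7 moves): (row=1, col=7) -> (row=1, col=8) -> (row=2, col=8) -> (row=3, col=8) -> (row=4, col=8) -> (row=4, col=9) -> (row=4, col=10) -> (row=5, col=10)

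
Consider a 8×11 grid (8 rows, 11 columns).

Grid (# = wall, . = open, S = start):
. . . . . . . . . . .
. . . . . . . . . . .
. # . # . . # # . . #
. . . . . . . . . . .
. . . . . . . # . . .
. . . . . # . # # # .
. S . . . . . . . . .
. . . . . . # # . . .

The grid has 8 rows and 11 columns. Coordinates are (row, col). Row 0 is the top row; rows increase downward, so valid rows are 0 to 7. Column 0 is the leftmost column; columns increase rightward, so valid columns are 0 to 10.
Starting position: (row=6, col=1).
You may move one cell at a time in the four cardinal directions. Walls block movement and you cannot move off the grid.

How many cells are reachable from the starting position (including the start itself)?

Answer: Reachable cells: 76

Derivation:
BFS flood-fill from (row=6, col=1):
  Distance 0: (row=6, col=1)
  Distance 1: (row=5, col=1), (row=6, col=0), (row=6, col=2), (row=7, col=1)
  Distance 2: (row=4, col=1), (row=5, col=0), (row=5, col=2), (row=6, col=3), (row=7, col=0), (row=7, col=2)
  Distance 3: (row=3, col=1), (row=4, col=0), (row=4, col=2), (row=5, col=3), (row=6, col=4), (row=7, col=3)
  Distance 4: (row=3, col=0), (row=3, col=2), (row=4, col=3), (row=5, col=4), (row=6, col=5), (row=7, col=4)
  Distance 5: (row=2, col=0), (row=2, col=2), (row=3, col=3), (row=4, col=4), (row=6, col=6), (row=7, col=5)
  Distance 6: (row=1, col=0), (row=1, col=2), (row=3, col=4), (row=4, col=5), (row=5, col=6), (row=6, col=7)
  Distance 7: (row=0, col=0), (row=0, col=2), (row=1, col=1), (row=1, col=3), (row=2, col=4), (row=3, col=5), (row=4, col=6), (row=6, col=8)
  Distance 8: (row=0, col=1), (row=0, col=3), (row=1, col=4), (row=2, col=5), (row=3, col=6), (row=6, col=9), (row=7, col=8)
  Distance 9: (row=0, col=4), (row=1, col=5), (row=3, col=7), (row=6, col=10), (row=7, col=9)
  Distance 10: (row=0, col=5), (row=1, col=6), (row=3, col=8), (row=5, col=10), (row=7, col=10)
  Distance 11: (row=0, col=6), (row=1, col=7), (row=2, col=8), (row=3, col=9), (row=4, col=8), (row=4, col=10)
  Distance 12: (row=0, col=7), (row=1, col=8), (row=2, col=9), (row=3, col=10), (row=4, col=9)
  Distance 13: (row=0, col=8), (row=1, col=9)
  Distance 14: (row=0, col=9), (row=1, col=10)
  Distance 15: (row=0, col=10)
Total reachable: 76 (grid has 76 open cells total)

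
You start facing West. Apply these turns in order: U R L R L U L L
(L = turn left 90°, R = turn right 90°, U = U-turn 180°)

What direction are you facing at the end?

Start: West
  U (U-turn (180°)) -> East
  R (right (90° clockwise)) -> South
  L (left (90° counter-clockwise)) -> East
  R (right (90° clockwise)) -> South
  L (left (90° counter-clockwise)) -> East
  U (U-turn (180°)) -> West
  L (left (90° counter-clockwise)) -> South
  L (left (90° counter-clockwise)) -> East
Final: East

Answer: Final heading: East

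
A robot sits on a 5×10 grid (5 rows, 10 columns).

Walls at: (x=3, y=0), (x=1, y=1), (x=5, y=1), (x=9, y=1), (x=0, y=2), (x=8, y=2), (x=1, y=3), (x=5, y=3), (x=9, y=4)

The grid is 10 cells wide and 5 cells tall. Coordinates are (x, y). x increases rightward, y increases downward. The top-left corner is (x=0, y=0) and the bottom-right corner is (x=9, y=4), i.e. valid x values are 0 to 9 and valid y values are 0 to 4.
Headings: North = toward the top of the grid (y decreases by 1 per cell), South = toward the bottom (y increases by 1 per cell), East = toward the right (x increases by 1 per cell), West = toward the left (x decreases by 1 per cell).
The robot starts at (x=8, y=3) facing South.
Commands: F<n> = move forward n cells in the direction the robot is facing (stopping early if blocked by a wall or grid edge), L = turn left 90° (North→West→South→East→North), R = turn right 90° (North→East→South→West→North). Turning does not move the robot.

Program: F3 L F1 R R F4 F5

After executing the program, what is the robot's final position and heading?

Start: (x=8, y=3), facing South
  F3: move forward 1/3 (blocked), now at (x=8, y=4)
  L: turn left, now facing East
  F1: move forward 0/1 (blocked), now at (x=8, y=4)
  R: turn right, now facing South
  R: turn right, now facing West
  F4: move forward 4, now at (x=4, y=4)
  F5: move forward 4/5 (blocked), now at (x=0, y=4)
Final: (x=0, y=4), facing West

Answer: Final position: (x=0, y=4), facing West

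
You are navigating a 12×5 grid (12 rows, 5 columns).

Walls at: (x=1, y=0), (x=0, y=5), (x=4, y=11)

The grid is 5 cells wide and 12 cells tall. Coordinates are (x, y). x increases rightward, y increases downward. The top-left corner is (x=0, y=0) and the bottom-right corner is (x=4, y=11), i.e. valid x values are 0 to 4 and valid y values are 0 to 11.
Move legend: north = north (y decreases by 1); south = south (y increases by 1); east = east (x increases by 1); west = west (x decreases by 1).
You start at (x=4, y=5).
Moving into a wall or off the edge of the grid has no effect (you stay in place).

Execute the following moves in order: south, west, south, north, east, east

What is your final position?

Start: (x=4, y=5)
  south (south): (x=4, y=5) -> (x=4, y=6)
  west (west): (x=4, y=6) -> (x=3, y=6)
  south (south): (x=3, y=6) -> (x=3, y=7)
  north (north): (x=3, y=7) -> (x=3, y=6)
  east (east): (x=3, y=6) -> (x=4, y=6)
  east (east): blocked, stay at (x=4, y=6)
Final: (x=4, y=6)

Answer: Final position: (x=4, y=6)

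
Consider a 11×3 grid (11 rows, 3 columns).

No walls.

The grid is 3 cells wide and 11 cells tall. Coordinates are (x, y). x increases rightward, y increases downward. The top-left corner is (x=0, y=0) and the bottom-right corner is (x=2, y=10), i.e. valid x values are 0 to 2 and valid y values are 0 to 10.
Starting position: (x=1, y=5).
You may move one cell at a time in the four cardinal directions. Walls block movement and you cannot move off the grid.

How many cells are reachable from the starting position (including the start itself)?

Answer: Reachable cells: 33

Derivation:
BFS flood-fill from (x=1, y=5):
  Distance 0: (x=1, y=5)
  Distance 1: (x=1, y=4), (x=0, y=5), (x=2, y=5), (x=1, y=6)
  Distance 2: (x=1, y=3), (x=0, y=4), (x=2, y=4), (x=0, y=6), (x=2, y=6), (x=1, y=7)
  Distance 3: (x=1, y=2), (x=0, y=3), (x=2, y=3), (x=0, y=7), (x=2, y=7), (x=1, y=8)
  Distance 4: (x=1, y=1), (x=0, y=2), (x=2, y=2), (x=0, y=8), (x=2, y=8), (x=1, y=9)
  Distance 5: (x=1, y=0), (x=0, y=1), (x=2, y=1), (x=0, y=9), (x=2, y=9), (x=1, y=10)
  Distance 6: (x=0, y=0), (x=2, y=0), (x=0, y=10), (x=2, y=10)
Total reachable: 33 (grid has 33 open cells total)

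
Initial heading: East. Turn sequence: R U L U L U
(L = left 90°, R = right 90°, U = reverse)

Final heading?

Answer: Final heading: South

Derivation:
Start: East
  R (right (90° clockwise)) -> South
  U (U-turn (180°)) -> North
  L (left (90° counter-clockwise)) -> West
  U (U-turn (180°)) -> East
  L (left (90° counter-clockwise)) -> North
  U (U-turn (180°)) -> South
Final: South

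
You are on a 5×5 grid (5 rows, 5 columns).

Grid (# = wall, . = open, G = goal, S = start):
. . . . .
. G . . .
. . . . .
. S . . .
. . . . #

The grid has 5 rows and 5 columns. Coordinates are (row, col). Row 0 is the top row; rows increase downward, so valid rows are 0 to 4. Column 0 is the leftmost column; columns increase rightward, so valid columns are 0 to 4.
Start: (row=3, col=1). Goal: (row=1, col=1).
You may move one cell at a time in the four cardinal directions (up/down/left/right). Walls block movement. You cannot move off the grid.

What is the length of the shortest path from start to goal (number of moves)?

BFS from (row=3, col=1) until reaching (row=1, col=1):
  Distance 0: (row=3, col=1)
  Distance 1: (row=2, col=1), (row=3, col=0), (row=3, col=2), (row=4, col=1)
  Distance 2: (row=1, col=1), (row=2, col=0), (row=2, col=2), (row=3, col=3), (row=4, col=0), (row=4, col=2)  <- goal reached here
One shortest path (2 moves): (row=3, col=1) -> (row=2, col=1) -> (row=1, col=1)

Answer: Shortest path length: 2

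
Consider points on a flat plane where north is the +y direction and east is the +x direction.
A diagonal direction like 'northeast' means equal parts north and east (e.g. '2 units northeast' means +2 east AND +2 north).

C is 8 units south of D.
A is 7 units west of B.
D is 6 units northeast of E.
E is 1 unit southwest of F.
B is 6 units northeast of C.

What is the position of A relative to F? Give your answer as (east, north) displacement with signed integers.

Place F at the origin (east=0, north=0).
  E is 1 unit southwest of F: delta (east=-1, north=-1); E at (east=-1, north=-1).
  D is 6 units northeast of E: delta (east=+6, north=+6); D at (east=5, north=5).
  C is 8 units south of D: delta (east=+0, north=-8); C at (east=5, north=-3).
  B is 6 units northeast of C: delta (east=+6, north=+6); B at (east=11, north=3).
  A is 7 units west of B: delta (east=-7, north=+0); A at (east=4, north=3).
Therefore A relative to F: (east=4, north=3).

Answer: A is at (east=4, north=3) relative to F.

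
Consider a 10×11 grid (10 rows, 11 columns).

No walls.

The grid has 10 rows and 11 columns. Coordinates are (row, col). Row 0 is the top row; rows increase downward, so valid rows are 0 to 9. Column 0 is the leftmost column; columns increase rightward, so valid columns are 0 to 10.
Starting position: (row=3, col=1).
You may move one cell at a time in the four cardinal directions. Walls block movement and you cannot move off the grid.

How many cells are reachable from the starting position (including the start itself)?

BFS flood-fill from (row=3, col=1):
  Distance 0: (row=3, col=1)
  Distance 1: (row=2, col=1), (row=3, col=0), (row=3, col=2), (row=4, col=1)
  Distance 2: (row=1, col=1), (row=2, col=0), (row=2, col=2), (row=3, col=3), (row=4, col=0), (row=4, col=2), (row=5, col=1)
  Distance 3: (row=0, col=1), (row=1, col=0), (row=1, col=2), (row=2, col=3), (row=3, col=4), (row=4, col=3), (row=5, col=0), (row=5, col=2), (row=6, col=1)
  Distance 4: (row=0, col=0), (row=0, col=2), (row=1, col=3), (row=2, col=4), (row=3, col=5), (row=4, col=4), (row=5, col=3), (row=6, col=0), (row=6, col=2), (row=7, col=1)
  Distance 5: (row=0, col=3), (row=1, col=4), (row=2, col=5), (row=3, col=6), (row=4, col=5), (row=5, col=4), (row=6, col=3), (row=7, col=0), (row=7, col=2), (row=8, col=1)
  Distance 6: (row=0, col=4), (row=1, col=5), (row=2, col=6), (row=3, col=7), (row=4, col=6), (row=5, col=5), (row=6, col=4), (row=7, col=3), (row=8, col=0), (row=8, col=2), (row=9, col=1)
  Distance 7: (row=0, col=5), (row=1, col=6), (row=2, col=7), (row=3, col=8), (row=4, col=7), (row=5, col=6), (row=6, col=5), (row=7, col=4), (row=8, col=3), (row=9, col=0), (row=9, col=2)
  Distance 8: (row=0, col=6), (row=1, col=7), (row=2, col=8), (row=3, col=9), (row=4, col=8), (row=5, col=7), (row=6, col=6), (row=7, col=5), (row=8, col=4), (row=9, col=3)
  Distance 9: (row=0, col=7), (row=1, col=8), (row=2, col=9), (row=3, col=10), (row=4, col=9), (row=5, col=8), (row=6, col=7), (row=7, col=6), (row=8, col=5), (row=9, col=4)
  Distance 10: (row=0, col=8), (row=1, col=9), (row=2, col=10), (row=4, col=10), (row=5, col=9), (row=6, col=8), (row=7, col=7), (row=8, col=6), (row=9, col=5)
  Distance 11: (row=0, col=9), (row=1, col=10), (row=5, col=10), (row=6, col=9), (row=7, col=8), (row=8, col=7), (row=9, col=6)
  Distance 12: (row=0, col=10), (row=6, col=10), (row=7, col=9), (row=8, col=8), (row=9, col=7)
  Distance 13: (row=7, col=10), (row=8, col=9), (row=9, col=8)
  Distance 14: (row=8, col=10), (row=9, col=9)
  Distance 15: (row=9, col=10)
Total reachable: 110 (grid has 110 open cells total)

Answer: Reachable cells: 110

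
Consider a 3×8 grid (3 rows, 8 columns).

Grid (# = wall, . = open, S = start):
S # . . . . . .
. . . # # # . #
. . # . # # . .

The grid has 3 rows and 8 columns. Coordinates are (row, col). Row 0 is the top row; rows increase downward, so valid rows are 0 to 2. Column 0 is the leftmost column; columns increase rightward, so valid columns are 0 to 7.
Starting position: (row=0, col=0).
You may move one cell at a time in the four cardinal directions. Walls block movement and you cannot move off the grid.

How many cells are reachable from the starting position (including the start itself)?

Answer: Reachable cells: 15

Derivation:
BFS flood-fill from (row=0, col=0):
  Distance 0: (row=0, col=0)
  Distance 1: (row=1, col=0)
  Distance 2: (row=1, col=1), (row=2, col=0)
  Distance 3: (row=1, col=2), (row=2, col=1)
  Distance 4: (row=0, col=2)
  Distance 5: (row=0, col=3)
  Distance 6: (row=0, col=4)
  Distance 7: (row=0, col=5)
  Distance 8: (row=0, col=6)
  Distance 9: (row=0, col=7), (row=1, col=6)
  Distance 10: (row=2, col=6)
  Distance 11: (row=2, col=7)
Total reachable: 15 (grid has 16 open cells total)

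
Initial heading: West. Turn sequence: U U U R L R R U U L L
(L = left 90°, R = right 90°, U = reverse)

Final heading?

Start: West
  U (U-turn (180°)) -> East
  U (U-turn (180°)) -> West
  U (U-turn (180°)) -> East
  R (right (90° clockwise)) -> South
  L (left (90° counter-clockwise)) -> East
  R (right (90° clockwise)) -> South
  R (right (90° clockwise)) -> West
  U (U-turn (180°)) -> East
  U (U-turn (180°)) -> West
  L (left (90° counter-clockwise)) -> South
  L (left (90° counter-clockwise)) -> East
Final: East

Answer: Final heading: East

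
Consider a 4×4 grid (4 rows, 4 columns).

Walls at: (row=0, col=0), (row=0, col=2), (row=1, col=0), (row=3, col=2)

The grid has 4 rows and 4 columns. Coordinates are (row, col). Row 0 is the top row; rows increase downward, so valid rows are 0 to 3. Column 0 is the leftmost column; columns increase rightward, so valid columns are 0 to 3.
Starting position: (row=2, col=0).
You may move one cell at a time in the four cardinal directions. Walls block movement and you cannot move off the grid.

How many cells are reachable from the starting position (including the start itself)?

BFS flood-fill from (row=2, col=0):
  Distance 0: (row=2, col=0)
  Distance 1: (row=2, col=1), (row=3, col=0)
  Distance 2: (row=1, col=1), (row=2, col=2), (row=3, col=1)
  Distance 3: (row=0, col=1), (row=1, col=2), (row=2, col=3)
  Distance 4: (row=1, col=3), (row=3, col=3)
  Distance 5: (row=0, col=3)
Total reachable: 12 (grid has 12 open cells total)

Answer: Reachable cells: 12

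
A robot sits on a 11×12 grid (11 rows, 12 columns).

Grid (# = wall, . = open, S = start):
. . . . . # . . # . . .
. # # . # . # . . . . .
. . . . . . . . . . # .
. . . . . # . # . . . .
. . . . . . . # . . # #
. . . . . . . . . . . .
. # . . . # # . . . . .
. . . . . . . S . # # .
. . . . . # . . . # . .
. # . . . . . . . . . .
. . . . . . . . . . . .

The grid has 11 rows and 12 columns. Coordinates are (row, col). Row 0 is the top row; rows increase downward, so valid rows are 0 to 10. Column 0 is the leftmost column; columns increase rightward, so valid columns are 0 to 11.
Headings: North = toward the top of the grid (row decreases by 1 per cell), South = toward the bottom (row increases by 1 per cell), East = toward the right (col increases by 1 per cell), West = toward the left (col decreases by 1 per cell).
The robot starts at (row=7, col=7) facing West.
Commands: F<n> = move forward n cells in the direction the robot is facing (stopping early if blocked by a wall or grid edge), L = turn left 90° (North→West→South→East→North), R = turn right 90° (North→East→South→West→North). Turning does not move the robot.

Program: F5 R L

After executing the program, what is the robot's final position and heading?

Start: (row=7, col=7), facing West
  F5: move forward 5, now at (row=7, col=2)
  R: turn right, now facing North
  L: turn left, now facing West
Final: (row=7, col=2), facing West

Answer: Final position: (row=7, col=2), facing West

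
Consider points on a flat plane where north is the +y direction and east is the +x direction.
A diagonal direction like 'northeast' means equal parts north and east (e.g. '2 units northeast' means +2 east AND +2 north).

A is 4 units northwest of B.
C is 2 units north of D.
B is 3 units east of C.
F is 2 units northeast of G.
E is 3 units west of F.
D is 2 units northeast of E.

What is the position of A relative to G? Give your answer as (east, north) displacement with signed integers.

Answer: A is at (east=0, north=10) relative to G.

Derivation:
Place G at the origin (east=0, north=0).
  F is 2 units northeast of G: delta (east=+2, north=+2); F at (east=2, north=2).
  E is 3 units west of F: delta (east=-3, north=+0); E at (east=-1, north=2).
  D is 2 units northeast of E: delta (east=+2, north=+2); D at (east=1, north=4).
  C is 2 units north of D: delta (east=+0, north=+2); C at (east=1, north=6).
  B is 3 units east of C: delta (east=+3, north=+0); B at (east=4, north=6).
  A is 4 units northwest of B: delta (east=-4, north=+4); A at (east=0, north=10).
Therefore A relative to G: (east=0, north=10).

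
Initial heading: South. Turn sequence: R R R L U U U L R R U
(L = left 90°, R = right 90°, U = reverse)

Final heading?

Answer: Final heading: East

Derivation:
Start: South
  R (right (90° clockwise)) -> West
  R (right (90° clockwise)) -> North
  R (right (90° clockwise)) -> East
  L (left (90° counter-clockwise)) -> North
  U (U-turn (180°)) -> South
  U (U-turn (180°)) -> North
  U (U-turn (180°)) -> South
  L (left (90° counter-clockwise)) -> East
  R (right (90° clockwise)) -> South
  R (right (90° clockwise)) -> West
  U (U-turn (180°)) -> East
Final: East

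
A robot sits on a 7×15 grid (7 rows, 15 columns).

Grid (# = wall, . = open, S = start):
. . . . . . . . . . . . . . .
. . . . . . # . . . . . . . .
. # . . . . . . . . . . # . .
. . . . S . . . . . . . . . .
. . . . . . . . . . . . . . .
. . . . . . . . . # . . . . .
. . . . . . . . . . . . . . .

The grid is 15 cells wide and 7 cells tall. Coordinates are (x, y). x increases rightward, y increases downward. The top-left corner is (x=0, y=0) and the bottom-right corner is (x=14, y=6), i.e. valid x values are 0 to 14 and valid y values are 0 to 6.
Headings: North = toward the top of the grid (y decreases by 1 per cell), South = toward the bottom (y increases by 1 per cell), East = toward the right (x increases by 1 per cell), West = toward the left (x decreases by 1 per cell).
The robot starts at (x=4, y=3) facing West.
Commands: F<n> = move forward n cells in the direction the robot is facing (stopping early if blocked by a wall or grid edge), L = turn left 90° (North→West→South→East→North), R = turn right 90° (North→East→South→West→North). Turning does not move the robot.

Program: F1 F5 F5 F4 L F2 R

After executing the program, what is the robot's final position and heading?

Answer: Final position: (x=0, y=5), facing West

Derivation:
Start: (x=4, y=3), facing West
  F1: move forward 1, now at (x=3, y=3)
  F5: move forward 3/5 (blocked), now at (x=0, y=3)
  F5: move forward 0/5 (blocked), now at (x=0, y=3)
  F4: move forward 0/4 (blocked), now at (x=0, y=3)
  L: turn left, now facing South
  F2: move forward 2, now at (x=0, y=5)
  R: turn right, now facing West
Final: (x=0, y=5), facing West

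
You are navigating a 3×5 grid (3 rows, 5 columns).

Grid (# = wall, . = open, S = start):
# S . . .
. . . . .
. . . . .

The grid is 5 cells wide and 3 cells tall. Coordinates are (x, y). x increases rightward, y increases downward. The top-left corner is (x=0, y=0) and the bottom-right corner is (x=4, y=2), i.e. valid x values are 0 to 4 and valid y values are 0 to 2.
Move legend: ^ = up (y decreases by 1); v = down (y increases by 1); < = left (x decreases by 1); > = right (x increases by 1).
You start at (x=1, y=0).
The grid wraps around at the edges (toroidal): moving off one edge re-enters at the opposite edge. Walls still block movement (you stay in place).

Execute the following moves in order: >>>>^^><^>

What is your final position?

Answer: Final position: (x=4, y=0)

Derivation:
Start: (x=1, y=0)
  > (right): (x=1, y=0) -> (x=2, y=0)
  > (right): (x=2, y=0) -> (x=3, y=0)
  > (right): (x=3, y=0) -> (x=4, y=0)
  > (right): blocked, stay at (x=4, y=0)
  ^ (up): (x=4, y=0) -> (x=4, y=2)
  ^ (up): (x=4, y=2) -> (x=4, y=1)
  > (right): (x=4, y=1) -> (x=0, y=1)
  < (left): (x=0, y=1) -> (x=4, y=1)
  ^ (up): (x=4, y=1) -> (x=4, y=0)
  > (right): blocked, stay at (x=4, y=0)
Final: (x=4, y=0)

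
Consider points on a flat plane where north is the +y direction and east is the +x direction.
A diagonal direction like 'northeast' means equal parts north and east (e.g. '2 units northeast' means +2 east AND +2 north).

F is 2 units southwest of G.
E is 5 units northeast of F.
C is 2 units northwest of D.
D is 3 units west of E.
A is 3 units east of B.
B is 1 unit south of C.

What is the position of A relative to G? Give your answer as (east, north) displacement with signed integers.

Answer: A is at (east=1, north=4) relative to G.

Derivation:
Place G at the origin (east=0, north=0).
  F is 2 units southwest of G: delta (east=-2, north=-2); F at (east=-2, north=-2).
  E is 5 units northeast of F: delta (east=+5, north=+5); E at (east=3, north=3).
  D is 3 units west of E: delta (east=-3, north=+0); D at (east=0, north=3).
  C is 2 units northwest of D: delta (east=-2, north=+2); C at (east=-2, north=5).
  B is 1 unit south of C: delta (east=+0, north=-1); B at (east=-2, north=4).
  A is 3 units east of B: delta (east=+3, north=+0); A at (east=1, north=4).
Therefore A relative to G: (east=1, north=4).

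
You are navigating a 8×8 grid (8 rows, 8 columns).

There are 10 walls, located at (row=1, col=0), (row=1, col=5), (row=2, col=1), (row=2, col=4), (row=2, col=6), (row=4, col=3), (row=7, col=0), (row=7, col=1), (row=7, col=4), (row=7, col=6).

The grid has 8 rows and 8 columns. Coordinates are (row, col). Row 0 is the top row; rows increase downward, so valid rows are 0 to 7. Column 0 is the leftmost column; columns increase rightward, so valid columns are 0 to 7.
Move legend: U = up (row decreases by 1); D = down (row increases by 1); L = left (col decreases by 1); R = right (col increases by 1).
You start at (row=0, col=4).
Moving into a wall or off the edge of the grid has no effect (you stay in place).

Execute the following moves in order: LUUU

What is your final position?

Start: (row=0, col=4)
  L (left): (row=0, col=4) -> (row=0, col=3)
  [×3]U (up): blocked, stay at (row=0, col=3)
Final: (row=0, col=3)

Answer: Final position: (row=0, col=3)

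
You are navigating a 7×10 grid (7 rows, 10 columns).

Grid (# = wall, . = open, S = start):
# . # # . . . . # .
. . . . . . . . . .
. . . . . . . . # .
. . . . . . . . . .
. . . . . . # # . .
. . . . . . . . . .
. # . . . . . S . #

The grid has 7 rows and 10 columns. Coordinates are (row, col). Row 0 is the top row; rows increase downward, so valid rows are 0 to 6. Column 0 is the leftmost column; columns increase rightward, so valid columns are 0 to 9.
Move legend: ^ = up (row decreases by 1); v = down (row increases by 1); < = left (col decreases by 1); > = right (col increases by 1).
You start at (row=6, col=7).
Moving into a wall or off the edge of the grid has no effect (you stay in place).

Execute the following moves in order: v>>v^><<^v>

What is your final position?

Start: (row=6, col=7)
  v (down): blocked, stay at (row=6, col=7)
  > (right): (row=6, col=7) -> (row=6, col=8)
  > (right): blocked, stay at (row=6, col=8)
  v (down): blocked, stay at (row=6, col=8)
  ^ (up): (row=6, col=8) -> (row=5, col=8)
  > (right): (row=5, col=8) -> (row=5, col=9)
  < (left): (row=5, col=9) -> (row=5, col=8)
  < (left): (row=5, col=8) -> (row=5, col=7)
  ^ (up): blocked, stay at (row=5, col=7)
  v (down): (row=5, col=7) -> (row=6, col=7)
  > (right): (row=6, col=7) -> (row=6, col=8)
Final: (row=6, col=8)

Answer: Final position: (row=6, col=8)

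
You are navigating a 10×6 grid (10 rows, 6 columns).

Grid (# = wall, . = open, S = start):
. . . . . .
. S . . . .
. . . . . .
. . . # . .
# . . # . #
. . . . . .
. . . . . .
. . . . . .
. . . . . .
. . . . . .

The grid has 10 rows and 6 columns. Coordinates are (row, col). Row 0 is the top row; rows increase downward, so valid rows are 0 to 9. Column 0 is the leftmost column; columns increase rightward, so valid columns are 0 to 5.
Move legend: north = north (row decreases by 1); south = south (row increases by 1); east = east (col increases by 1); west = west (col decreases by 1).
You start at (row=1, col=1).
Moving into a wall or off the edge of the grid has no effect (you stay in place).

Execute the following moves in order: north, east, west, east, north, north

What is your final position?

Start: (row=1, col=1)
  north (north): (row=1, col=1) -> (row=0, col=1)
  east (east): (row=0, col=1) -> (row=0, col=2)
  west (west): (row=0, col=2) -> (row=0, col=1)
  east (east): (row=0, col=1) -> (row=0, col=2)
  north (north): blocked, stay at (row=0, col=2)
  north (north): blocked, stay at (row=0, col=2)
Final: (row=0, col=2)

Answer: Final position: (row=0, col=2)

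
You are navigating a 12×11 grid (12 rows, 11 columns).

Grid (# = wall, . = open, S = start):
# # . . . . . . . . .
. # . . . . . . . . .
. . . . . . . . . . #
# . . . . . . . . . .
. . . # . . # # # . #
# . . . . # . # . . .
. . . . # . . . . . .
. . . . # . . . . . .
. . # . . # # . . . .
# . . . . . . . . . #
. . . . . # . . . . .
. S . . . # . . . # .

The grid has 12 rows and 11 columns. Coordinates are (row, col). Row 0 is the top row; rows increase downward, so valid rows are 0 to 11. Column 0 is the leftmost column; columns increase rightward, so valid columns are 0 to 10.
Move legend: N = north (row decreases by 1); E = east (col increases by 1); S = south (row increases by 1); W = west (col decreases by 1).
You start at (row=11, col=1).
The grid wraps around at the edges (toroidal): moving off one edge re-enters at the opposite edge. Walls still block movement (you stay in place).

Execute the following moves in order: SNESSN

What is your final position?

Start: (row=11, col=1)
  S (south): blocked, stay at (row=11, col=1)
  N (north): (row=11, col=1) -> (row=10, col=1)
  E (east): (row=10, col=1) -> (row=10, col=2)
  S (south): (row=10, col=2) -> (row=11, col=2)
  S (south): (row=11, col=2) -> (row=0, col=2)
  N (north): (row=0, col=2) -> (row=11, col=2)
Final: (row=11, col=2)

Answer: Final position: (row=11, col=2)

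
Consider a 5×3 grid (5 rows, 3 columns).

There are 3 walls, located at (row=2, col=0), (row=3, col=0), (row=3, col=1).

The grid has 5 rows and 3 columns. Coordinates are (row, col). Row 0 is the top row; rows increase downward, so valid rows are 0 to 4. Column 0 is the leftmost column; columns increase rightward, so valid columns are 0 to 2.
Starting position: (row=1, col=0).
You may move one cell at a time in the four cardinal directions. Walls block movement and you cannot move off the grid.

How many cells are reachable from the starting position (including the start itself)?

BFS flood-fill from (row=1, col=0):
  Distance 0: (row=1, col=0)
  Distance 1: (row=0, col=0), (row=1, col=1)
  Distance 2: (row=0, col=1), (row=1, col=2), (row=2, col=1)
  Distance 3: (row=0, col=2), (row=2, col=2)
  Distance 4: (row=3, col=2)
  Distance 5: (row=4, col=2)
  Distance 6: (row=4, col=1)
  Distance 7: (row=4, col=0)
Total reachable: 12 (grid has 12 open cells total)

Answer: Reachable cells: 12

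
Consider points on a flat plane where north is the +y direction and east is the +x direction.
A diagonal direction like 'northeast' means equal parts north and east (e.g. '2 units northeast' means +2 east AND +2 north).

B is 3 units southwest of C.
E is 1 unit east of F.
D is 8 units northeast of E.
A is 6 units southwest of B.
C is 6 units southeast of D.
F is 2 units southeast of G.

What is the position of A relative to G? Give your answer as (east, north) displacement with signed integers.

Place G at the origin (east=0, north=0).
  F is 2 units southeast of G: delta (east=+2, north=-2); F at (east=2, north=-2).
  E is 1 unit east of F: delta (east=+1, north=+0); E at (east=3, north=-2).
  D is 8 units northeast of E: delta (east=+8, north=+8); D at (east=11, north=6).
  C is 6 units southeast of D: delta (east=+6, north=-6); C at (east=17, north=0).
  B is 3 units southwest of C: delta (east=-3, north=-3); B at (east=14, north=-3).
  A is 6 units southwest of B: delta (east=-6, north=-6); A at (east=8, north=-9).
Therefore A relative to G: (east=8, north=-9).

Answer: A is at (east=8, north=-9) relative to G.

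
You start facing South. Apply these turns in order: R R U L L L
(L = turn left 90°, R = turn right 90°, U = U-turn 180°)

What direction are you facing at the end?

Start: South
  R (right (90° clockwise)) -> West
  R (right (90° clockwise)) -> North
  U (U-turn (180°)) -> South
  L (left (90° counter-clockwise)) -> East
  L (left (90° counter-clockwise)) -> North
  L (left (90° counter-clockwise)) -> West
Final: West

Answer: Final heading: West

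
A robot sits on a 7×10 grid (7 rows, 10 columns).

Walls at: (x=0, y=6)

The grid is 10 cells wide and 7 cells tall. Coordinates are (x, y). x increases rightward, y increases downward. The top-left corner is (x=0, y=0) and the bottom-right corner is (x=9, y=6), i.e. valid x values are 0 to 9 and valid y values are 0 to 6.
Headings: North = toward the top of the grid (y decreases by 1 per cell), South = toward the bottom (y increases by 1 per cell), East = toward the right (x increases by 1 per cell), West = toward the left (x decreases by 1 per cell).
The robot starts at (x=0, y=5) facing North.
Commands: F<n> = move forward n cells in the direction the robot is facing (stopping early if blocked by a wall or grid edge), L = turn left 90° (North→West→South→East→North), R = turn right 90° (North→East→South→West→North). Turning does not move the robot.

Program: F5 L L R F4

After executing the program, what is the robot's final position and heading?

Answer: Final position: (x=0, y=0), facing West

Derivation:
Start: (x=0, y=5), facing North
  F5: move forward 5, now at (x=0, y=0)
  L: turn left, now facing West
  L: turn left, now facing South
  R: turn right, now facing West
  F4: move forward 0/4 (blocked), now at (x=0, y=0)
Final: (x=0, y=0), facing West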